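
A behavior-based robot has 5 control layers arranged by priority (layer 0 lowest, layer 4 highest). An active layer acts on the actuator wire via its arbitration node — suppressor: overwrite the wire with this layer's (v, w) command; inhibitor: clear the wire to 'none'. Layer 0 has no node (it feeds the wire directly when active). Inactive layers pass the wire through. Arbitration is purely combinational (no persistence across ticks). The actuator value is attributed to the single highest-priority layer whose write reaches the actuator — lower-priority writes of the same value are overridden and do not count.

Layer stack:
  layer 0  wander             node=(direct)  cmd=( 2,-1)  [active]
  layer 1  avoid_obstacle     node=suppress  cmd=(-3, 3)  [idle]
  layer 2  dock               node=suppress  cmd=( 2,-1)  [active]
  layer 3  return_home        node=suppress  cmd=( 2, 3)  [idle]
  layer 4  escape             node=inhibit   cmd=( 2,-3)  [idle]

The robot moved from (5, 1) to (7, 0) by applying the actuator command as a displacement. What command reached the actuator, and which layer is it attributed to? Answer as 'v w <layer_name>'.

2 -1 dock

displacement = (7, 0) − (5, 1) = (2, -1)
L0 wander: active, feeds wire = (2, -1)
L1 avoid_obstacle: idle → wire stays (2, -1)
L2 dock: active, suppressor → wire = (2, -1)
L3 return_home: idle → wire stays (2, -1)
L4 escape: idle → wire stays (2, -1)
actuator = (2, -1) — from layer 2 (dock)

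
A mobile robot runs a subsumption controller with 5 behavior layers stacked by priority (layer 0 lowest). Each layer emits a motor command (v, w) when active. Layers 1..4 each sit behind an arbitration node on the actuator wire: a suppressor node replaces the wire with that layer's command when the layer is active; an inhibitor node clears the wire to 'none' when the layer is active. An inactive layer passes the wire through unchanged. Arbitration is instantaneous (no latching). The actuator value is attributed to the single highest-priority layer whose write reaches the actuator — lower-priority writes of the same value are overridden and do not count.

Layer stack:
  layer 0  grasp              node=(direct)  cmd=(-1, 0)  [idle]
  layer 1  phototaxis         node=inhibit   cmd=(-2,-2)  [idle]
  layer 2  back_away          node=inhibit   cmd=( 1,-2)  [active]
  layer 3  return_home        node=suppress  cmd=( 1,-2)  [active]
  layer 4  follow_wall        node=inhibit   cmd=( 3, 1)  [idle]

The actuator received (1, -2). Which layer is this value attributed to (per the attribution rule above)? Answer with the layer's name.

return_home

layer 0 (grasp) idle — none
layer 1 (phototaxis) idle — unchanged: none
layer 2 (back_away) active — inhibits: none
layer 3 (return_home) active — suppresses: (1, -2)
layer 4 (follow_wall) idle — unchanged: (1, -2)
→ actuator (1, -2)
last writer: layer 3 = return_home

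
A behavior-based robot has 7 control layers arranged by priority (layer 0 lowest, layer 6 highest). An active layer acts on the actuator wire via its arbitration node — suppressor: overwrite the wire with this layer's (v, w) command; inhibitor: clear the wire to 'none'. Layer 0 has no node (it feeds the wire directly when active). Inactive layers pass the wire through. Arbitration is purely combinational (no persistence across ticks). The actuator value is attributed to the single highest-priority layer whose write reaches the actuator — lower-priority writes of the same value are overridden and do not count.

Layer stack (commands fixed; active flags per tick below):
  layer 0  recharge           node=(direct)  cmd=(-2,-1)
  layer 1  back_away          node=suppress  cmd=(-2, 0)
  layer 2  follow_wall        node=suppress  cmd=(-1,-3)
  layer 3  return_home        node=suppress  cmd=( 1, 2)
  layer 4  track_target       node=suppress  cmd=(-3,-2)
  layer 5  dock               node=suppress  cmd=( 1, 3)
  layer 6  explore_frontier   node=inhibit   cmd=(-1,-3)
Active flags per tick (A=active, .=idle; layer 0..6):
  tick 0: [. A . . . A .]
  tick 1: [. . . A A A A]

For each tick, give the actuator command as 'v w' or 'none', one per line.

tick 0:
  layer 0 (recharge) idle — none
  layer 1 (back_away) active — suppresses: (-2, 0)
  layer 2 (follow_wall) idle — unchanged: (-2, 0)
  layer 3 (return_home) idle — unchanged: (-2, 0)
  layer 4 (track_target) idle — unchanged: (-2, 0)
  layer 5 (dock) active — suppresses: (1, 3)
  layer 6 (explore_frontier) idle — unchanged: (1, 3)
  → actuator (1, 3)
tick 1:
  layer 0 (recharge) idle — none
  layer 1 (back_away) idle — unchanged: none
  layer 2 (follow_wall) idle — unchanged: none
  layer 3 (return_home) active — suppresses: (1, 2)
  layer 4 (track_target) active — suppresses: (-3, -2)
  layer 5 (dock) active — suppresses: (1, 3)
  layer 6 (explore_frontier) active — inhibits: none
  → actuator none

1 3
none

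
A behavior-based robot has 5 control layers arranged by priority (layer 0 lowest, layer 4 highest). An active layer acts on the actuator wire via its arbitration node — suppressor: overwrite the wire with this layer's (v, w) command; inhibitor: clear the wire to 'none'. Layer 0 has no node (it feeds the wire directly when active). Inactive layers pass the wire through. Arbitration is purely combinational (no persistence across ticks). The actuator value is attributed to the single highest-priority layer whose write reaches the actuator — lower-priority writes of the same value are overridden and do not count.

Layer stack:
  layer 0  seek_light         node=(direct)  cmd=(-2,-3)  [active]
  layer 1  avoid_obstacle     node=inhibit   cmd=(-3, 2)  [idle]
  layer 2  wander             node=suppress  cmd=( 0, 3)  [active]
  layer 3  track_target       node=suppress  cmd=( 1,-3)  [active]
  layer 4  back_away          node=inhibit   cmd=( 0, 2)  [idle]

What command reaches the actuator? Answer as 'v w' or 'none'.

[0] seek_light on; wire := (-2, -3)
[1] avoid_obstacle off; pass (-2, -3)
[2] wander on (suppress); wire := (0, 3)
[3] track_target on (suppress); wire := (1, -3)
[4] back_away off; pass (1, -3)
output (1, -3)

1 -3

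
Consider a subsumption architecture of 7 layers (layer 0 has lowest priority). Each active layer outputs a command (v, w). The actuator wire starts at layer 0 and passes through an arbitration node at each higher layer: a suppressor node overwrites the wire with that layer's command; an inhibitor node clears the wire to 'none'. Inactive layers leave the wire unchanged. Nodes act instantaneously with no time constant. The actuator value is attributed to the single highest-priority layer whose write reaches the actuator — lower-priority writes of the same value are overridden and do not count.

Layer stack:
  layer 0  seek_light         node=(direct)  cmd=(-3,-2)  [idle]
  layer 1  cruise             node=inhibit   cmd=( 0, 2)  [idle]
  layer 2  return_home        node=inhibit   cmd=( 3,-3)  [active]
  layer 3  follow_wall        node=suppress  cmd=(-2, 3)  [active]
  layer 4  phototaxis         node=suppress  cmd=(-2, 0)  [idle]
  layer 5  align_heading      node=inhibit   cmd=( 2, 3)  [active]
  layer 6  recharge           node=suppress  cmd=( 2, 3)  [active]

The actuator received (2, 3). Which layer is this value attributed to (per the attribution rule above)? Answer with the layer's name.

recharge

[0] seek_light off; wire := none
[1] cruise off; pass none
[2] return_home on (inhibit); wire := none
[3] follow_wall on (suppress); wire := (-2, 3)
[4] phototaxis off; pass (-2, 3)
[5] align_heading on (inhibit); wire := none
[6] recharge on (suppress); wire := (2, 3)
output (2, 3)
last writer: layer 6 = recharge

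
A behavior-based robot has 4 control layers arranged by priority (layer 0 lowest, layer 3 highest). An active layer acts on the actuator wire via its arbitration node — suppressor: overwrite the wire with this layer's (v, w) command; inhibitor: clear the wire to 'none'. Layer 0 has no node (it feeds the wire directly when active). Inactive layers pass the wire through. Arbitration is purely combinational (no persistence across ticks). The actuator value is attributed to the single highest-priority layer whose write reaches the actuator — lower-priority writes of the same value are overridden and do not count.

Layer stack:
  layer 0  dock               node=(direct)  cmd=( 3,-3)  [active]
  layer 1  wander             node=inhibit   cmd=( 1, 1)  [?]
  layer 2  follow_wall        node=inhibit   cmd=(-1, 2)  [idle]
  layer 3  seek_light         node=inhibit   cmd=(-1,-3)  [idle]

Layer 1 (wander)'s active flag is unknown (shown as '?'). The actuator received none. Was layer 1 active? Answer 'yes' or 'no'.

yes

If layer 1 is active=yes:
  actuator would be none
If layer 1 is active=no:
  actuator would be (3, -3)
Observed none, so layer 1 was active.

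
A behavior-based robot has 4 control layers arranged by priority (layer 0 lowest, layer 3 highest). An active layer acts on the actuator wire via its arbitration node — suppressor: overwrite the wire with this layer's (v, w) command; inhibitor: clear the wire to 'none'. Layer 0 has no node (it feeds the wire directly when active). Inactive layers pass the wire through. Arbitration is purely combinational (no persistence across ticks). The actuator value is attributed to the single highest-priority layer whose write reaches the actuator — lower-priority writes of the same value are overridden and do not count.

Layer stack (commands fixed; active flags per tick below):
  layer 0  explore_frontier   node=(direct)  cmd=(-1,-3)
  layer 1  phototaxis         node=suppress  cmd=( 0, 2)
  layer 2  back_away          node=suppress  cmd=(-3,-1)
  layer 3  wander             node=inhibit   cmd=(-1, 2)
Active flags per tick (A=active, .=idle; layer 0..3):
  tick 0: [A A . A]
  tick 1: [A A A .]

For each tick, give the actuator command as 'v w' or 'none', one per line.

none
-3 -1

tick 0:
  [0] explore_frontier on; wire := (-1, -3)
  [1] phototaxis on (suppress); wire := (0, 2)
  [2] back_away off; pass (0, 2)
  [3] wander on (inhibit); wire := none
  output none
tick 1:
  [0] explore_frontier on; wire := (-1, -3)
  [1] phototaxis on (suppress); wire := (0, 2)
  [2] back_away on (suppress); wire := (-3, -1)
  [3] wander off; pass (-3, -1)
  output (-3, -1)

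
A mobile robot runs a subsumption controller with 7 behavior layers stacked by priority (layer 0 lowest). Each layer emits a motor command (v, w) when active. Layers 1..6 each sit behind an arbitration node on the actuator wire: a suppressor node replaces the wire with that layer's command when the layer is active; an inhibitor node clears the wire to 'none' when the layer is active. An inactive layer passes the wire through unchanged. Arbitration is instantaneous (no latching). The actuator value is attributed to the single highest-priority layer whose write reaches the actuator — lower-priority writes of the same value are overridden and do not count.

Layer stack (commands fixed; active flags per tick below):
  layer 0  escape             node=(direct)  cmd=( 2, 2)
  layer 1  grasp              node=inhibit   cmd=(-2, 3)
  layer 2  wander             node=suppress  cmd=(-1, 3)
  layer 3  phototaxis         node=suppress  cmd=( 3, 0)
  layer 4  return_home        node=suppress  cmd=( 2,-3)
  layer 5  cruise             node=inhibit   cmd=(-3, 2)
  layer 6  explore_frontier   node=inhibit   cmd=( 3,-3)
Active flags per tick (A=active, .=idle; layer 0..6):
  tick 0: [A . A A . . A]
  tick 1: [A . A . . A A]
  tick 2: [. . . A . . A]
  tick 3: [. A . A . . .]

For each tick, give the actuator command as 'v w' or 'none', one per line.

tick 0:
  [0] escape on; wire := (2, 2)
  [1] grasp off; pass (2, 2)
  [2] wander on (suppress); wire := (-1, 3)
  [3] phototaxis on (suppress); wire := (3, 0)
  [4] return_home off; pass (3, 0)
  [5] cruise off; pass (3, 0)
  [6] explore_frontier on (inhibit); wire := none
  output none
tick 1:
  [0] escape on; wire := (2, 2)
  [1] grasp off; pass (2, 2)
  [2] wander on (suppress); wire := (-1, 3)
  [3] phototaxis off; pass (-1, 3)
  [4] return_home off; pass (-1, 3)
  [5] cruise on (inhibit); wire := none
  [6] explore_frontier on (inhibit); wire := none
  output none
tick 2:
  [0] escape off; wire := none
  [1] grasp off; pass none
  [2] wander off; pass none
  [3] phototaxis on (suppress); wire := (3, 0)
  [4] return_home off; pass (3, 0)
  [5] cruise off; pass (3, 0)
  [6] explore_frontier on (inhibit); wire := none
  output none
tick 3:
  [0] escape off; wire := none
  [1] grasp on (inhibit); wire := none
  [2] wander off; pass none
  [3] phototaxis on (suppress); wire := (3, 0)
  [4] return_home off; pass (3, 0)
  [5] cruise off; pass (3, 0)
  [6] explore_frontier off; pass (3, 0)
  output (3, 0)

none
none
none
3 0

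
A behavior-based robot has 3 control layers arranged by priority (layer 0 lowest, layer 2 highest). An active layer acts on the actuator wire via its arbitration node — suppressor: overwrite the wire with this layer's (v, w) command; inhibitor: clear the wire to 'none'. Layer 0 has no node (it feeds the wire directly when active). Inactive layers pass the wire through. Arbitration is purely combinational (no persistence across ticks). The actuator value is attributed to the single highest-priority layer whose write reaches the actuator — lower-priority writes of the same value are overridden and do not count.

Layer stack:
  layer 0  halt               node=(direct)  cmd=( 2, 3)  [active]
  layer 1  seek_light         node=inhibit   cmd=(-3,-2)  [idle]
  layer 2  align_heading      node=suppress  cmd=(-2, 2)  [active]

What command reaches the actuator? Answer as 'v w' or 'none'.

-2 2

[0] halt on; wire := (2, 3)
[1] seek_light off; pass (2, 3)
[2] align_heading on (suppress); wire := (-2, 2)
output (-2, 2)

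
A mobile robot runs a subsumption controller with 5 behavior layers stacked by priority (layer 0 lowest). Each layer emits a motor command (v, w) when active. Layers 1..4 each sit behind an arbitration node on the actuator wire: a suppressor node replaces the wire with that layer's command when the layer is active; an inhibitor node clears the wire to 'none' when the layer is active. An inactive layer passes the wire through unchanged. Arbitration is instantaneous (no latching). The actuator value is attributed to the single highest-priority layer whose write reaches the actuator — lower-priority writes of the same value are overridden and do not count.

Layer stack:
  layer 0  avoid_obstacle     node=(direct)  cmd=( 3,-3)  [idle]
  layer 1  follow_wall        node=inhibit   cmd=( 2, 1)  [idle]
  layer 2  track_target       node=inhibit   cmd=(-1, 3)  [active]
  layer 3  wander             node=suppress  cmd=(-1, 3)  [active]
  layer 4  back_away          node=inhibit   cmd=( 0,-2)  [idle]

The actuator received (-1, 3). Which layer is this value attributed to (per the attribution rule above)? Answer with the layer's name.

wander

L0 avoid_obstacle: idle → wire = none
L1 follow_wall: idle → wire stays none
L2 track_target: active, inhibitor → wire = none
L3 wander: active, suppressor → wire = (-1, 3)
L4 back_away: idle → wire stays (-1, 3)
actuator = (-1, 3)
last writer: layer 3 = wander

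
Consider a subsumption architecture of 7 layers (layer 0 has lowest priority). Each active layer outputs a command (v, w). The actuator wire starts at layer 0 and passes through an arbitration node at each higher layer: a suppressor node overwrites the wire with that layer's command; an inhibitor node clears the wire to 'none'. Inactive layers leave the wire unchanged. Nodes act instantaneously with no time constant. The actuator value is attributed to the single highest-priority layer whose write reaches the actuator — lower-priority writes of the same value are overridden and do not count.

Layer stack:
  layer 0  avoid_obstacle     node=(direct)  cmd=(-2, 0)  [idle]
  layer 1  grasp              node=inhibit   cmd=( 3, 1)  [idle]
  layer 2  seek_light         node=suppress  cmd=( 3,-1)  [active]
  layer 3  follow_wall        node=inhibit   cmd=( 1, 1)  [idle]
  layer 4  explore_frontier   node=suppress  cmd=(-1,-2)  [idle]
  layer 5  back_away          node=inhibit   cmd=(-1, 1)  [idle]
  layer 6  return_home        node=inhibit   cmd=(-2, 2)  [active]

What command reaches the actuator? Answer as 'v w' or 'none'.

[0] avoid_obstacle off; wire := none
[1] grasp off; pass none
[2] seek_light on (suppress); wire := (3, -1)
[3] follow_wall off; pass (3, -1)
[4] explore_frontier off; pass (3, -1)
[5] back_away off; pass (3, -1)
[6] return_home on (inhibit); wire := none
output none

none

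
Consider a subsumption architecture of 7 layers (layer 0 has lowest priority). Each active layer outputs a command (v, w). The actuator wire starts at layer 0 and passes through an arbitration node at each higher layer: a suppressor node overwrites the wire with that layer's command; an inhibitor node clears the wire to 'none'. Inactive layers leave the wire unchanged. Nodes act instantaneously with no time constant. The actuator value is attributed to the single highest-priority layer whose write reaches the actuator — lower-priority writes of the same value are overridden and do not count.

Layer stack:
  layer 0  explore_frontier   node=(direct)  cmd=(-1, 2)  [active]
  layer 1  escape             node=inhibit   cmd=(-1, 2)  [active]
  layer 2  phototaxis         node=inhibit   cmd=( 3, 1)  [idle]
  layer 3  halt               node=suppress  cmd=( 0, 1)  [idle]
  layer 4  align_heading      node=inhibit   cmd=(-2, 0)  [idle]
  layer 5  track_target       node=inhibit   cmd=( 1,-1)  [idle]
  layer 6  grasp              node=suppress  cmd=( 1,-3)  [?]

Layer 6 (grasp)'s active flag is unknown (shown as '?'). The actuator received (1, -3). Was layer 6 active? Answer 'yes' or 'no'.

yes

If layer 6 is active=yes:
  actuator would be (1, -3)
If layer 6 is active=no:
  actuator would be none
Observed (1, -3), so layer 6 was active.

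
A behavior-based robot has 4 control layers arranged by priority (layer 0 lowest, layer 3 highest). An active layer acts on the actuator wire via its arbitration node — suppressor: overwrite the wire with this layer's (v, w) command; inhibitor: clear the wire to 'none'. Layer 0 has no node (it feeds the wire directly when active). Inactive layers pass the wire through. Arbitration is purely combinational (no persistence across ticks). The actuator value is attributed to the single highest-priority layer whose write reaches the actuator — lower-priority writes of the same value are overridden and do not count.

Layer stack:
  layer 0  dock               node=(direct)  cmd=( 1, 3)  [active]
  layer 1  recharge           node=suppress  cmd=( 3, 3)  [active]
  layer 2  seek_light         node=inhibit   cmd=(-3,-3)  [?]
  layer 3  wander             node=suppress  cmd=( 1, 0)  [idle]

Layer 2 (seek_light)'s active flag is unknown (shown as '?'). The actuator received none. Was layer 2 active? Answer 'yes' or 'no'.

If layer 2 is active=yes:
  actuator would be none
If layer 2 is active=no:
  actuator would be (3, 3)
Observed none, so layer 2 was active.

yes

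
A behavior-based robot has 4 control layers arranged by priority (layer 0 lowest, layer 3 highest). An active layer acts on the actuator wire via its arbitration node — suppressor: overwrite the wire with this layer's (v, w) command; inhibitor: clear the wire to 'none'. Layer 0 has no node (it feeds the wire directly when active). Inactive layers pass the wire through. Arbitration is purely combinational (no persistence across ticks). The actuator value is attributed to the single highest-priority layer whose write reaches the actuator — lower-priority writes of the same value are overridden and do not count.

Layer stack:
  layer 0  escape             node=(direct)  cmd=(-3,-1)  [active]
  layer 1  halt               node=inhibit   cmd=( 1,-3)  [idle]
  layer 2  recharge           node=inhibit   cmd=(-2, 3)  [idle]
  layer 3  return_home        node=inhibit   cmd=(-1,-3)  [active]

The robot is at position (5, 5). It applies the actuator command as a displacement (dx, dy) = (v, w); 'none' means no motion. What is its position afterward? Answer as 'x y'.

5 5

L0 escape: active, feeds wire = (-3, -1)
L1 halt: idle → wire stays (-3, -1)
L2 recharge: idle → wire stays (-3, -1)
L3 return_home: active, inhibitor → wire = none
actuator = none
position: (5, 5) + none = (5, 5)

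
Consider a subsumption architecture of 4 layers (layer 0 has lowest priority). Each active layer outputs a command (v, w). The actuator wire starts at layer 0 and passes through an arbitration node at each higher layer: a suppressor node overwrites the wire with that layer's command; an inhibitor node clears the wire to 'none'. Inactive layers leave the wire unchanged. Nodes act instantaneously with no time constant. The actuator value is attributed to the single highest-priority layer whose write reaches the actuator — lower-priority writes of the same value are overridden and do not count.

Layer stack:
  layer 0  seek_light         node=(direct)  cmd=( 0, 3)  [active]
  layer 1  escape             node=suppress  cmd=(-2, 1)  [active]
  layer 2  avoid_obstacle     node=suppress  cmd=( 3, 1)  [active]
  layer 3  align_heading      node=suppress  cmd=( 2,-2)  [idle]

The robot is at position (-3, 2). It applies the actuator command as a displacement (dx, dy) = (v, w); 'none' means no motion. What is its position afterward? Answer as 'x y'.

[0] seek_light on; wire := (0, 3)
[1] escape on (suppress); wire := (-2, 1)
[2] avoid_obstacle on (suppress); wire := (3, 1)
[3] align_heading off; pass (3, 1)
output (3, 1)
position: (-3, 2) + (3, 1) = (0, 3)

0 3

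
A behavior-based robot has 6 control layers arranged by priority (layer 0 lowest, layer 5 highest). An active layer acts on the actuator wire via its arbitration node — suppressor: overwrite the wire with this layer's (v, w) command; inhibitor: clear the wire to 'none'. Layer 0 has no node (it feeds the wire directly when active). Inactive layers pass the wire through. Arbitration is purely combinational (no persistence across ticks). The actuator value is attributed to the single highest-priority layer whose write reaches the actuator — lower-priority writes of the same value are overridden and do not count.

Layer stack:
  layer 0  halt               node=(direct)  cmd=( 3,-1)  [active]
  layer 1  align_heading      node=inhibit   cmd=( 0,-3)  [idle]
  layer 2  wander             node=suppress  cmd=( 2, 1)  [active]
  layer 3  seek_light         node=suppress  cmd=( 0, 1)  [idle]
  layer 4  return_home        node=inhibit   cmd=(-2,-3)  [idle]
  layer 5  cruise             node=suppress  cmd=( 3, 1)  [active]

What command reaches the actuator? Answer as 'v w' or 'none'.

3 1

layer 0 (halt) active — direct: (3, -1)
layer 1 (align_heading) idle — unchanged: (3, -1)
layer 2 (wander) active — suppresses: (2, 1)
layer 3 (seek_light) idle — unchanged: (2, 1)
layer 4 (return_home) idle — unchanged: (2, 1)
layer 5 (cruise) active — suppresses: (3, 1)
→ actuator (3, 1)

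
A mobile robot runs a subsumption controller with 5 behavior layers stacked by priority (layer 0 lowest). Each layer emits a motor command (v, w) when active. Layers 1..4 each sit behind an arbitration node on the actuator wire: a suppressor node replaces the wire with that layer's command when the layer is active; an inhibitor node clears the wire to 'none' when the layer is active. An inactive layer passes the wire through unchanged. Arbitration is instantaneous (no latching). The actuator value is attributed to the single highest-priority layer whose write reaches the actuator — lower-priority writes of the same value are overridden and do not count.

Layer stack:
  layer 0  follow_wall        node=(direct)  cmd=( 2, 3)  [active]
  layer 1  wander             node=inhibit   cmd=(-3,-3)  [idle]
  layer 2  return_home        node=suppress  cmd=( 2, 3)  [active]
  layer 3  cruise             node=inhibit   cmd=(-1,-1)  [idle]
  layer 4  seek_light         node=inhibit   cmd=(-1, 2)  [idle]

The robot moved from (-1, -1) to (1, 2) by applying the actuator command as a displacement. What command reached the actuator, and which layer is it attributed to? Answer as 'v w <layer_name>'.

displacement = (1, 2) − (-1, -1) = (2, 3)
L0 follow_wall: active, feeds wire = (2, 3)
L1 wander: idle → wire stays (2, 3)
L2 return_home: active, suppressor → wire = (2, 3)
L3 cruise: idle → wire stays (2, 3)
L4 seek_light: idle → wire stays (2, 3)
actuator = (2, 3) — from layer 2 (return_home)

2 3 return_home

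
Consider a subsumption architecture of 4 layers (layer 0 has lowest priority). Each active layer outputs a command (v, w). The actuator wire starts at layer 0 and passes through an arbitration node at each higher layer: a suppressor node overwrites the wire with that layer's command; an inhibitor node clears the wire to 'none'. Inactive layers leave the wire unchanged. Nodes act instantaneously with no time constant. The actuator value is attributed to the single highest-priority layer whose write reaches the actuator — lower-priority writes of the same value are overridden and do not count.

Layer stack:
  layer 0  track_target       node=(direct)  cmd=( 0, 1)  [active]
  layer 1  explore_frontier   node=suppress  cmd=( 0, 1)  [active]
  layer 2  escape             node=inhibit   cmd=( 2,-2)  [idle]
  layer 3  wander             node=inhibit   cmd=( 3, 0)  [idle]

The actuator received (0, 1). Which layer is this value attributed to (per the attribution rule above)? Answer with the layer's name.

L0 track_target: active, feeds wire = (0, 1)
L1 explore_frontier: active, suppressor → wire = (0, 1)
L2 escape: idle → wire stays (0, 1)
L3 wander: idle → wire stays (0, 1)
actuator = (0, 1)
last writer: layer 1 = explore_frontier

explore_frontier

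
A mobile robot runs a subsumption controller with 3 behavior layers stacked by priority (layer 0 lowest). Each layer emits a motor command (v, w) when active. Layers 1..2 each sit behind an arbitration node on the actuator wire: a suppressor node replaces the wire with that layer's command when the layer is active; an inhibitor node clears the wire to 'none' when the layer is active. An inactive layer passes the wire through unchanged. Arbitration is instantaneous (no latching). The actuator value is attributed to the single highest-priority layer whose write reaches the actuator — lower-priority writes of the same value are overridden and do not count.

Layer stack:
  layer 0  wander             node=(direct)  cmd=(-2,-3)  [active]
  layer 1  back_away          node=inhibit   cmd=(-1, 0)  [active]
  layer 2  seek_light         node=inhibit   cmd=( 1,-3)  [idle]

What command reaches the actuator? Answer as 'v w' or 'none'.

L0 wander: active, feeds wire = (-2, -3)
L1 back_away: active, inhibitor → wire = none
L2 seek_light: idle → wire stays none
actuator = none

none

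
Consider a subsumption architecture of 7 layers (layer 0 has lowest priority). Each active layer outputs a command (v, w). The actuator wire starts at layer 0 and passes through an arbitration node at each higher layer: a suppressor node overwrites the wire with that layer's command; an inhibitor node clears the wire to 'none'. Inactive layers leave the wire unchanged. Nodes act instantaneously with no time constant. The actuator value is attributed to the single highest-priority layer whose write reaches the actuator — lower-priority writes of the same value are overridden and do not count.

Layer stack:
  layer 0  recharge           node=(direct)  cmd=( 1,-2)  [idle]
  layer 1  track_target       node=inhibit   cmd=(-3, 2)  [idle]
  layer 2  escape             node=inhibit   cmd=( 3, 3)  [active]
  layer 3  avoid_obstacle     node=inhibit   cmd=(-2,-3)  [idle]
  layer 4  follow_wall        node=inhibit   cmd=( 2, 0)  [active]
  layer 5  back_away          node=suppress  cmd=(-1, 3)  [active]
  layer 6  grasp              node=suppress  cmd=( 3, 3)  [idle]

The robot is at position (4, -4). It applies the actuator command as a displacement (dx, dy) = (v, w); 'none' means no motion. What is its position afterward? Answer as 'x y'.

L0 recharge: idle → wire = none
L1 track_target: idle → wire stays none
L2 escape: active, inhibitor → wire = none
L3 avoid_obstacle: idle → wire stays none
L4 follow_wall: active, inhibitor → wire = none
L5 back_away: active, suppressor → wire = (-1, 3)
L6 grasp: idle → wire stays (-1, 3)
actuator = (-1, 3)
position: (4, -4) + (-1, 3) = (3, -1)

3 -1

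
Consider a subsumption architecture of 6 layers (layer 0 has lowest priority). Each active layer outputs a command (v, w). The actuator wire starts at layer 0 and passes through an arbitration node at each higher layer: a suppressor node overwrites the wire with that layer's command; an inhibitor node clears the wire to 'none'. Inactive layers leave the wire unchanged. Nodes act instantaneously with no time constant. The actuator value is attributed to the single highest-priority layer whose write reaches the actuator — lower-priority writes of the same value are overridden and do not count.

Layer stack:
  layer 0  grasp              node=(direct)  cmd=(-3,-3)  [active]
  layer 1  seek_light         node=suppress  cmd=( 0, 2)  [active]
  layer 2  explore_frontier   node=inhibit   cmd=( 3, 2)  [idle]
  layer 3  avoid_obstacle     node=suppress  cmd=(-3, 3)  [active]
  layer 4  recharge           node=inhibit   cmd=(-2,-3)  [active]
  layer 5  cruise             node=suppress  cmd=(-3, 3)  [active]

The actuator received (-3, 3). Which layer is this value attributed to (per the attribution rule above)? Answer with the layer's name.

layer 0 (grasp) active — direct: (-3, -3)
layer 1 (seek_light) active — suppresses: (0, 2)
layer 2 (explore_frontier) idle — unchanged: (0, 2)
layer 3 (avoid_obstacle) active — suppresses: (-3, 3)
layer 4 (recharge) active — inhibits: none
layer 5 (cruise) active — suppresses: (-3, 3)
→ actuator (-3, 3)
last writer: layer 5 = cruise

cruise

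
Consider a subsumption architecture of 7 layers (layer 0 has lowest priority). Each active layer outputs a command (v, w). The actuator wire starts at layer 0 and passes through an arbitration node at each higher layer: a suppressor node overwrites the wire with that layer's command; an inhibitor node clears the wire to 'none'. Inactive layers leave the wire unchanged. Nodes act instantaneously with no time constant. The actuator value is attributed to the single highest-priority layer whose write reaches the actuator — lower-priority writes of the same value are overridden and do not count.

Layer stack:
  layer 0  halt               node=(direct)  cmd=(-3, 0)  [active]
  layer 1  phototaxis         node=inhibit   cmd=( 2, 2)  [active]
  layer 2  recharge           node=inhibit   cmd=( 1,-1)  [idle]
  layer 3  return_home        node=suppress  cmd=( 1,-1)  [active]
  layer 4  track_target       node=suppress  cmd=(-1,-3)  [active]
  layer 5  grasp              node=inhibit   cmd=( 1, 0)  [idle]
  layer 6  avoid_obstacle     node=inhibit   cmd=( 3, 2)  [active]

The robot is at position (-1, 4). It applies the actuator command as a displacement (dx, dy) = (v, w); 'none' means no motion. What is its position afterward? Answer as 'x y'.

-1 4

L0 halt: active, feeds wire = (-3, 0)
L1 phototaxis: active, inhibitor → wire = none
L2 recharge: idle → wire stays none
L3 return_home: active, suppressor → wire = (1, -1)
L4 track_target: active, suppressor → wire = (-1, -3)
L5 grasp: idle → wire stays (-1, -3)
L6 avoid_obstacle: active, inhibitor → wire = none
actuator = none
position: (-1, 4) + none = (-1, 4)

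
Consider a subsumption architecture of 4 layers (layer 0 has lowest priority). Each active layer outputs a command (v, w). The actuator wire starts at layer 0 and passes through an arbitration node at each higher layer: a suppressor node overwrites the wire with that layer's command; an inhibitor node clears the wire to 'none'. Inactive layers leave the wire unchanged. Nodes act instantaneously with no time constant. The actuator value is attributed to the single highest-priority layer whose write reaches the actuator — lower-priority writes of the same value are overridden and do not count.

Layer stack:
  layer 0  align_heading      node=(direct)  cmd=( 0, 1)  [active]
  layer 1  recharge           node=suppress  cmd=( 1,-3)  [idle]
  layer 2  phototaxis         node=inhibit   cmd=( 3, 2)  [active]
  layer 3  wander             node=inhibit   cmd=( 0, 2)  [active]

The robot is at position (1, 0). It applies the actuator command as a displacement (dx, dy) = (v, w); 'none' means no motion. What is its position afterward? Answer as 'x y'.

1 0

[0] align_heading on; wire := (0, 1)
[1] recharge off; pass (0, 1)
[2] phototaxis on (inhibit); wire := none
[3] wander on (inhibit); wire := none
output none
position: (1, 0) + none = (1, 0)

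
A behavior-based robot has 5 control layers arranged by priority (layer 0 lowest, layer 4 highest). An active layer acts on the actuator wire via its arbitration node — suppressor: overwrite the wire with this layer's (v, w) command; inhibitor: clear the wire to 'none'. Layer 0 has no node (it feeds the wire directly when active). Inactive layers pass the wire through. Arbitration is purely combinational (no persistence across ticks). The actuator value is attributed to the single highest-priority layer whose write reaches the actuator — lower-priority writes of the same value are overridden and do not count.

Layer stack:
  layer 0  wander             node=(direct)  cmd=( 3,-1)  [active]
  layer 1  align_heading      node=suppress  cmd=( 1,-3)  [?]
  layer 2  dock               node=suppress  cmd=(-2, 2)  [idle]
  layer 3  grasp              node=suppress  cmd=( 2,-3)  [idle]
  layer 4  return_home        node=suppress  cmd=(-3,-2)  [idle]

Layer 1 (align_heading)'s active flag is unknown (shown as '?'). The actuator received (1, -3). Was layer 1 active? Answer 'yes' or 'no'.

yes

If layer 1 is active=yes:
  actuator would be (1, -3)
If layer 1 is active=no:
  actuator would be (3, -1)
Observed (1, -3), so layer 1 was active.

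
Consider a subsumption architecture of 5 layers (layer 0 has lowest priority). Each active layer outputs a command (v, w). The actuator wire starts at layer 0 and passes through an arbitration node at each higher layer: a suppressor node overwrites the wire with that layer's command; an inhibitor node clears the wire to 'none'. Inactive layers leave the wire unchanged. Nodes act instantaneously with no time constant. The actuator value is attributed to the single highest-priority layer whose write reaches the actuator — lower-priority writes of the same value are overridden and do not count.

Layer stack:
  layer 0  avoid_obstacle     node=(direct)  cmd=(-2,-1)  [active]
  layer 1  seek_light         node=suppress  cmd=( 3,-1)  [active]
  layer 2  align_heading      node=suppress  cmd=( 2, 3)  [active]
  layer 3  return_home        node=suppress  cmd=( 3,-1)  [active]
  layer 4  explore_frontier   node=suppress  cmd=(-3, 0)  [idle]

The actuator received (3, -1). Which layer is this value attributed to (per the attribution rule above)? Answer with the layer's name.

[0] avoid_obstacle on; wire := (-2, -1)
[1] seek_light on (suppress); wire := (3, -1)
[2] align_heading on (suppress); wire := (2, 3)
[3] return_home on (suppress); wire := (3, -1)
[4] explore_frontier off; pass (3, -1)
output (3, -1)
last writer: layer 3 = return_home

return_home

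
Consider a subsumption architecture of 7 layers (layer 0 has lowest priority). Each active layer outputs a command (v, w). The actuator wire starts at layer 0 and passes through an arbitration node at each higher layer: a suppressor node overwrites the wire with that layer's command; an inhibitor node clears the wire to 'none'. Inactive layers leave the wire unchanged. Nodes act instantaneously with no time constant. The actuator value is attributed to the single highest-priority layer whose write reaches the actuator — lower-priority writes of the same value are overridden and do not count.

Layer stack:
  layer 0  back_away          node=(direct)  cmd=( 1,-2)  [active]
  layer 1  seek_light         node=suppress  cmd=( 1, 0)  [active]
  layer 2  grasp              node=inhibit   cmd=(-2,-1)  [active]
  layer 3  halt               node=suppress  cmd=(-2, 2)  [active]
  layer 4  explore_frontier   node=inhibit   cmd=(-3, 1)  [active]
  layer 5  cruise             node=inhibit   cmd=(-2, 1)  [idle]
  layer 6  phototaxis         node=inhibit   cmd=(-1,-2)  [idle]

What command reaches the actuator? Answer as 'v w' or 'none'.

[0] back_away on; wire := (1, -2)
[1] seek_light on (suppress); wire := (1, 0)
[2] grasp on (inhibit); wire := none
[3] halt on (suppress); wire := (-2, 2)
[4] explore_frontier on (inhibit); wire := none
[5] cruise off; pass none
[6] phototaxis off; pass none
output none

none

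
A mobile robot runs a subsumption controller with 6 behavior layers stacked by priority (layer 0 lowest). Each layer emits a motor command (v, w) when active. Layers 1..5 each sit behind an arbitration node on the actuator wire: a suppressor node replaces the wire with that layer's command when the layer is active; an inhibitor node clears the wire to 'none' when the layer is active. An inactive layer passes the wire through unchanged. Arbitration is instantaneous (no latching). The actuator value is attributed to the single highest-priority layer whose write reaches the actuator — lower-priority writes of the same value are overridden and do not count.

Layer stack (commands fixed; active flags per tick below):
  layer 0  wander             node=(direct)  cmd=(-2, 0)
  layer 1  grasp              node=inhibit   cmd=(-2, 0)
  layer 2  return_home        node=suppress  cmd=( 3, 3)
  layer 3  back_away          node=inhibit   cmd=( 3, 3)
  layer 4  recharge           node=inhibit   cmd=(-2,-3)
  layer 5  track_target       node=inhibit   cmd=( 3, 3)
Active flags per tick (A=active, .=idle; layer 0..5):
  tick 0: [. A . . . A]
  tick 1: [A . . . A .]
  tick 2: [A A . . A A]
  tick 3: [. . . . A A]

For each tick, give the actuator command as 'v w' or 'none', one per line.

tick 0:
  layer 0 (wander) idle — none
  layer 1 (grasp) active — inhibits: none
  layer 2 (return_home) idle — unchanged: none
  layer 3 (back_away) idle — unchanged: none
  layer 4 (recharge) idle — unchanged: none
  layer 5 (track_target) active — inhibits: none
  → actuator none
tick 1:
  layer 0 (wander) active — direct: (-2, 0)
  layer 1 (grasp) idle — unchanged: (-2, 0)
  layer 2 (return_home) idle — unchanged: (-2, 0)
  layer 3 (back_away) idle — unchanged: (-2, 0)
  layer 4 (recharge) active — inhibits: none
  layer 5 (track_target) idle — unchanged: none
  → actuator none
tick 2:
  layer 0 (wander) active — direct: (-2, 0)
  layer 1 (grasp) active — inhibits: none
  layer 2 (return_home) idle — unchanged: none
  layer 3 (back_away) idle — unchanged: none
  layer 4 (recharge) active — inhibits: none
  layer 5 (track_target) active — inhibits: none
  → actuator none
tick 3:
  layer 0 (wander) idle — none
  layer 1 (grasp) idle — unchanged: none
  layer 2 (return_home) idle — unchanged: none
  layer 3 (back_away) idle — unchanged: none
  layer 4 (recharge) active — inhibits: none
  layer 5 (track_target) active — inhibits: none
  → actuator none

none
none
none
none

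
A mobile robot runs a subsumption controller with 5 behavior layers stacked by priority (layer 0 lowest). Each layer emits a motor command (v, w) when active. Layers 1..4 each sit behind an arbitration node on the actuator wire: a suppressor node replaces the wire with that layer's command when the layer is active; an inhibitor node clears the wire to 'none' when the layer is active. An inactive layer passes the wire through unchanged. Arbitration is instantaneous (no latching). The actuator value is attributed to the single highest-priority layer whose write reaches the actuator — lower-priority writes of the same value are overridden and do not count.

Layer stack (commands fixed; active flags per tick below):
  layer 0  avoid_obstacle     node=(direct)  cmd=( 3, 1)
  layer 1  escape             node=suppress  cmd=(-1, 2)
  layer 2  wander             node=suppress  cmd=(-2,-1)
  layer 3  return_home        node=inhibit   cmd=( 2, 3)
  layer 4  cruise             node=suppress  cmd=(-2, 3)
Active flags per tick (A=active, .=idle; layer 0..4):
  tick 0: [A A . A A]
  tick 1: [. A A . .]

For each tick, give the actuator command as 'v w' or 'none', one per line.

tick 0:
  [0] avoid_obstacle on; wire := (3, 1)
  [1] escape on (suppress); wire := (-1, 2)
  [2] wander off; pass (-1, 2)
  [3] return_home on (inhibit); wire := none
  [4] cruise on (suppress); wire := (-2, 3)
  output (-2, 3)
tick 1:
  [0] avoid_obstacle off; wire := none
  [1] escape on (suppress); wire := (-1, 2)
  [2] wander on (suppress); wire := (-2, -1)
  [3] return_home off; pass (-2, -1)
  [4] cruise off; pass (-2, -1)
  output (-2, -1)

-2 3
-2 -1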